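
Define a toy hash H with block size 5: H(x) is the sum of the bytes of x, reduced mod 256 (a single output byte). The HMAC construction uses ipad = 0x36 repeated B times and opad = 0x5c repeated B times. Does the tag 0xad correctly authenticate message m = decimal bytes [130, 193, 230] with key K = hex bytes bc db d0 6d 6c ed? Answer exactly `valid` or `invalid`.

Key hex bytes bc db d0 6d 6c ed is 6 bytes > B = 5, so hash it first: H(key) = 2d, then zero-pad to 5 bytes: K' = 2d 00 00 00 00.
K' ⊕ ipad = 1b 36 36 36 36; K' ⊕ opad = 71 5c 5c 5c 5c.
Inner hash: sum = 27+54+54+54+54+130+193+230 = 796; mod 256 = 28 → 1c.
Outer hash (recomputed tag): sum = 113+92+92+92+92+28 = 509; mod 256 = 253 → fd.
Recomputed tag = fd; claimed = ad → mismatch.

invalid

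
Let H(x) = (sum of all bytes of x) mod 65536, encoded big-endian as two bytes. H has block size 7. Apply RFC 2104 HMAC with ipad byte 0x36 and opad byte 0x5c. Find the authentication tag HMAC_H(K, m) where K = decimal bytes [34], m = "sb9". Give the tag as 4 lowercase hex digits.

Key decimal bytes [34] = 22 is 1 byte ≤ B = 7; zero-pad to 7 bytes: K' = 22 00 00 00 00 00 00.
K' ⊕ ipad = 14 36 36 36 36 36 36.  K' ⊕ opad = 7e 5c 5c 5c 5c 5c 5c.
Inner input = (K'⊕ipad) ∥ m = 14 36 36 36 36 36 36 ∥ 73 62 39.
Inner hash: sum = 20+54+54+54+54+54+54+115+98+57 = 614 → 02 66.
Outer input = (K'⊕opad) ∥ inner = 7e 5c 5c 5c 5c 5c 5c ∥ 02 66.
Outer hash (tag): sum = 126+92+92+92+92+92+92+2+102 = 782 → 03 0e.

030e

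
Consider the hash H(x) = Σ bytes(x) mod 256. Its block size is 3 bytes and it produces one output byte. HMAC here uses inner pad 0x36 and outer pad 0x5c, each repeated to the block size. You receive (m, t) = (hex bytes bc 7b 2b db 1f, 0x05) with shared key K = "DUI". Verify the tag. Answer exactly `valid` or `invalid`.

invalid

Key "DUI" = 44 55 49 is exactly B = 3 bytes: K' = 44 55 49.
K' ⊕ ipad = 72 63 7f; K' ⊕ opad = 18 09 15.
Inner hash: sum = 114+99+127+188+123+43+219+31 = 944; mod 256 = 176 → b0.
Outer hash (recomputed tag): sum = 24+9+21+176 = 230 → e6.
Recomputed tag = e6; claimed = 05 → mismatch.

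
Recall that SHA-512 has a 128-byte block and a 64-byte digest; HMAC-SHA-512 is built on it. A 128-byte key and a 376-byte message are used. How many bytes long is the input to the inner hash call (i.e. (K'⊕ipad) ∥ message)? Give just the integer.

Key is 128 ≤ 128 bytes, zero-padded: |K'| = 128.
Inner input = (K'⊕ipad) ∥ m → 128 + 376 = 504 bytes.

504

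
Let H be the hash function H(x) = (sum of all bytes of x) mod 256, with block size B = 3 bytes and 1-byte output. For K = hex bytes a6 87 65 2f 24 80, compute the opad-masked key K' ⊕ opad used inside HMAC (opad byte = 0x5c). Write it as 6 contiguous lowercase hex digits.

395c5c

Key hex bytes a6 87 65 2f 24 80 is 6 bytes > B = 3, so hash it first: H(key) = 65, then zero-pad to 3 bytes: K' = 65 00 00.
XOR each byte with 0x5c: 65⊕5c=39, 00⊕5c=5c, 00⊕5c=5c.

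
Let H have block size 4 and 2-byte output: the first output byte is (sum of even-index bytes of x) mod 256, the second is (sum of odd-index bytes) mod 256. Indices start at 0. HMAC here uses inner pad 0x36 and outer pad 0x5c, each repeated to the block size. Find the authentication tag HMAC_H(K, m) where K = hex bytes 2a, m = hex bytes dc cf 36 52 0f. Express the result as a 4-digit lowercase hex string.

Key hex bytes 2a is 1 byte ≤ B = 4; zero-pad to 4 bytes: K' = 2a 00 00 00.
K' ⊕ ipad = 1c 36 36 36.  K' ⊕ opad = 76 5c 5c 5c.
Inner input = (K'⊕ipad) ∥ m = 1c 36 36 36 ∥ dc cf 36 52 0f.
Inner hash: even-index sum = 371 mod 256 = 115; odd-index sum = 397 mod 256 = 141 → 73 8d.
Outer input = (K'⊕opad) ∥ inner = 76 5c 5c 5c ∥ 73 8d.
Outer hash (tag): even-index sum = 325 mod 256 = 69; odd-index sum = 325 mod 256 = 69 → 45 45.

4545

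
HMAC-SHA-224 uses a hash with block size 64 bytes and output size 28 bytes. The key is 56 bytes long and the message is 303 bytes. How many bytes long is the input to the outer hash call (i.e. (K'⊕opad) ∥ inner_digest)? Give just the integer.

92

Key is 56 ≤ 64 bytes, zero-padded: |K'| = 64.
Outer input = (K'⊕opad) ∥ H(inner) → 64 + 28 = 92 bytes.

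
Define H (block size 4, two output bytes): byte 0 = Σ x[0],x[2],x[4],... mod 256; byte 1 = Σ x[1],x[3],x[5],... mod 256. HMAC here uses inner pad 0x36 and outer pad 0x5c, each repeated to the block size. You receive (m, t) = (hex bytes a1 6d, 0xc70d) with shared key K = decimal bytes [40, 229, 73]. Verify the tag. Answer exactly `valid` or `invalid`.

invalid

Key decimal bytes [40, 229, 73] = 28 e5 49 is 3 bytes ≤ B = 4; zero-pad to 4 bytes: K' = 28 e5 49 00.
K' ⊕ ipad = 1e d3 7f 36; K' ⊕ opad = 74 b9 15 5c.
Inner hash: even-index sum = 318 mod 256 = 62; odd-index sum = 374 mod 256 = 118 → 3e 76.
Outer hash (recomputed tag): even-index sum = 199 mod 256 = 199; odd-index sum = 395 mod 256 = 139 → c7 8b.
Recomputed tag = c78b; claimed = c70d → mismatch.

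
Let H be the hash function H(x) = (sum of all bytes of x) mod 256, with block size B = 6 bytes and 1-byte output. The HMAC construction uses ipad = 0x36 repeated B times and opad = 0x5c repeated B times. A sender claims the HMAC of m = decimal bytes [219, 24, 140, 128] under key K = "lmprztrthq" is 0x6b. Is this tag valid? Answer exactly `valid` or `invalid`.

Key "lmprztrthq" = 6c 6d 70 72 7a 74 72 74 68 71 is 10 bytes > B = 6, so hash it first: H(key) = 68, then zero-pad to 6 bytes: K' = 68 00 00 00 00 00.
K' ⊕ ipad = 5e 36 36 36 36 36; K' ⊕ opad = 34 5c 5c 5c 5c 5c.
Inner hash: sum = 94+54+54+54+54+54+219+24+140+128 = 875; mod 256 = 107 → 6b.
Outer hash (recomputed tag): sum = 52+92+92+92+92+92+107 = 619; mod 256 = 107 → 6b.
Recomputed tag = 6b; claimed = 6b → match.

valid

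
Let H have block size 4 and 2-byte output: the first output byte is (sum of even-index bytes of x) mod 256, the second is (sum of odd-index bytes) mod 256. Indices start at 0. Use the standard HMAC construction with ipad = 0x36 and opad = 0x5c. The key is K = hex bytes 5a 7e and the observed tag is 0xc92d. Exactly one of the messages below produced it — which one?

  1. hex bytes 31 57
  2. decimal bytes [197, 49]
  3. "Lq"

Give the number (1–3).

2

Key hex bytes 5a 7e is 2 bytes ≤ B = 4; zero-pad to 4 bytes: K' = 5a 7e 00 00.
K' ⊕ ipad = 6c 48 36 36; K' ⊕ opad = 06 22 5c 5c.
m1: inner = H(6c 48 36 36 31 57) = d3 d5; tag = H(06 22 5c 5c d3 d5) = 3553
m2: inner = H(6c 48 36 36 c5 31) = 67 af; tag = H(06 22 5c 5c 67 af) = c92d ← matches
m3: inner = H(6c 48 36 36 4c 71) = ee ef; tag = H(06 22 5c 5c ee ef) = 506d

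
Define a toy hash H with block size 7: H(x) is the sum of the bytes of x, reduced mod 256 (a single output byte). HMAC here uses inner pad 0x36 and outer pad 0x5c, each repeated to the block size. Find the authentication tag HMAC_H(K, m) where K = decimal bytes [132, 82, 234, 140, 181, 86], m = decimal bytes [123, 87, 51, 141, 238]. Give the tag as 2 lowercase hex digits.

00

Key decimal bytes [132, 82, 234, 140, 181, 86] = 84 52 ea 8c b5 56 is 6 bytes ≤ B = 7; zero-pad to 7 bytes: K' = 84 52 ea 8c b5 56 00.
K' ⊕ ipad = b2 64 dc ba 83 60 36.  K' ⊕ opad = d8 0e b6 d0 e9 0a 5c.
Inner input = (K'⊕ipad) ∥ m = b2 64 dc ba 83 60 36 ∥ 7b 57 33 8d ee.
Inner hash: sum = 178+100+220+186+131+96+54+123+87+51+141+238 = 1605; mod 256 = 69 → 45.
Outer input = (K'⊕opad) ∥ inner = d8 0e b6 d0 e9 0a 5c ∥ 45.
Outer hash (tag): sum = 216+14+182+208+233+10+92+69 = 1024; mod 256 = 0 → 00.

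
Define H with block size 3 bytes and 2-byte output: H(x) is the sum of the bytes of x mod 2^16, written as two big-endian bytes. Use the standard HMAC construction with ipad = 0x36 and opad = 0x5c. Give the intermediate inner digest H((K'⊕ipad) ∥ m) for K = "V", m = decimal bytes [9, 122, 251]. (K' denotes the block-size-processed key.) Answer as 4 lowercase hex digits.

024a

Key "V" = 56 is 1 byte ≤ B = 3; zero-pad to 3 bytes: K' = 56 00 00.
K' ⊕ ipad = 60 36 36.
Inner input = 60 36 36 ∥ 09 7a fb.
Inner hash: sum = 96+54+54+9+122+251 = 586 → 02 4a.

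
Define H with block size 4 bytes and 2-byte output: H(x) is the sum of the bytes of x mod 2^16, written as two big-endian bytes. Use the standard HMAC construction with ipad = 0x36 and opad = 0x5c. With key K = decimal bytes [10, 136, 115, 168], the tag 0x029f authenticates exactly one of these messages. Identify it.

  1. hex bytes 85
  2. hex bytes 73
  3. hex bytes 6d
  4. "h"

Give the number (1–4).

Key decimal bytes [10, 136, 115, 168] = 0a 88 73 a8 is exactly B = 4 bytes: K' = 0a 88 73 a8.
K' ⊕ ipad = 3c be 45 9e; K' ⊕ opad = 56 d4 2f f4.
m1: inner = H(3c be 45 9e 85) = 02 62; tag = H(56 d4 2f f4 02 62) = 02b1
m2: inner = H(3c be 45 9e 73) = 02 50; tag = H(56 d4 2f f4 02 50) = 029f ← matches
m3: inner = H(3c be 45 9e 6d) = 02 4a; tag = H(56 d4 2f f4 02 4a) = 0299
m4: inner = H(3c be 45 9e 68) = 02 45; tag = H(56 d4 2f f4 02 45) = 0294

2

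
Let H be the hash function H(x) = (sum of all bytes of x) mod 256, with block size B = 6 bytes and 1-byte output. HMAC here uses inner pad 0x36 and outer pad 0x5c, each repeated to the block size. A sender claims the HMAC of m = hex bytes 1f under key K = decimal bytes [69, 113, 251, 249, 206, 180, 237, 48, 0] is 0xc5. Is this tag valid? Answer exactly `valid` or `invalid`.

invalid

Key decimal bytes [69, 113, 251, 249, 206, 180, 237, 48, 0] = 45 71 fb f9 ce b4 ed 30 00 is 9 bytes > B = 6, so hash it first: H(key) = 49, then zero-pad to 6 bytes: K' = 49 00 00 00 00 00.
K' ⊕ ipad = 7f 36 36 36 36 36; K' ⊕ opad = 15 5c 5c 5c 5c 5c.
Inner hash: sum = 127+54+54+54+54+54+31 = 428; mod 256 = 172 → ac.
Outer hash (recomputed tag): sum = 21+92+92+92+92+92+172 = 653; mod 256 = 141 → 8d.
Recomputed tag = 8d; claimed = c5 → mismatch.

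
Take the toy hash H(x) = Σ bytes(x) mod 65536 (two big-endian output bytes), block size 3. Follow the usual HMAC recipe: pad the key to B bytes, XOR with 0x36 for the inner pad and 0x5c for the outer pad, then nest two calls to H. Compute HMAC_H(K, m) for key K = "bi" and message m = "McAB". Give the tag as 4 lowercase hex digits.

00ed

Key "bi" = 62 69 is 2 bytes ≤ B = 3; zero-pad to 3 bytes: K' = 62 69 00.
K' ⊕ ipad = 54 5f 36.  K' ⊕ opad = 3e 35 5c.
Inner input = (K'⊕ipad) ∥ m = 54 5f 36 ∥ 4d 63 41 42.
Inner hash: sum = 84+95+54+77+99+65+66 = 540 → 02 1c.
Outer input = (K'⊕opad) ∥ inner = 3e 35 5c ∥ 02 1c.
Outer hash (tag): sum = 62+53+92+2+28 = 237 → 00 ed.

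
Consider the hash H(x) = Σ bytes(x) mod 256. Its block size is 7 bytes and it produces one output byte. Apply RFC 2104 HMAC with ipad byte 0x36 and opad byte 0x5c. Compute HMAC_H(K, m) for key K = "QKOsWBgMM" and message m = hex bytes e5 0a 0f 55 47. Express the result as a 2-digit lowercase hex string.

Key "QKOsWBgMM" = 51 4b 4f 73 57 42 67 4d 4d is 9 bytes > B = 7, so hash it first: H(key) = f8, then zero-pad to 7 bytes: K' = f8 00 00 00 00 00 00.
K' ⊕ ipad = ce 36 36 36 36 36 36.  K' ⊕ opad = a4 5c 5c 5c 5c 5c 5c.
Inner input = (K'⊕ipad) ∥ m = ce 36 36 36 36 36 36 ∥ e5 0a 0f 55 47.
Inner hash: sum = 206+54+54+54+54+54+54+229+10+15+85+71 = 940; mod 256 = 172 → ac.
Outer input = (K'⊕opad) ∥ inner = a4 5c 5c 5c 5c 5c 5c ∥ ac.
Outer hash (tag): sum = 164+92+92+92+92+92+92+172 = 888; mod 256 = 120 → 78.

78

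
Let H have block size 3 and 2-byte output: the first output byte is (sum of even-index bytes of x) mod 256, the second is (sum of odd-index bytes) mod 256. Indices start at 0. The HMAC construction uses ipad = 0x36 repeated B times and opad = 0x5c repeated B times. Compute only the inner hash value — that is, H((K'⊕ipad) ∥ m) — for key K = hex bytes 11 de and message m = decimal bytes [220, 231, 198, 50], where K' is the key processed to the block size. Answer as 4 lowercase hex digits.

768a

Key hex bytes 11 de is 2 bytes ≤ B = 3; zero-pad to 3 bytes: K' = 11 de 00.
K' ⊕ ipad = 27 e8 36.
Inner input = 27 e8 36 ∥ dc e7 c6 32.
Inner hash: even-index sum = 374 mod 256 = 118; odd-index sum = 650 mod 256 = 138 → 76 8a.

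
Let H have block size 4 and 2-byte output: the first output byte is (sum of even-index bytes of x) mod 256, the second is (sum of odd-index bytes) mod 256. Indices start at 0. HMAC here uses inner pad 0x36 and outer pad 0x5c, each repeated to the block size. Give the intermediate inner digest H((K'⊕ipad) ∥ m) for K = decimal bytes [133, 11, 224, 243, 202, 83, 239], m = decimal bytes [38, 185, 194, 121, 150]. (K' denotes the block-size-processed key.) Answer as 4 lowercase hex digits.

dccf

Key decimal bytes [133, 11, 224, 243, 202, 83, 239] = 85 0b e0 f3 ca 53 ef is 7 bytes > B = 4, so hash it first: H(key) = 1e 51, then zero-pad to 4 bytes: K' = 1e 51 00 00.
K' ⊕ ipad = 28 67 36 36.
Inner input = 28 67 36 36 ∥ 26 b9 c2 79 96.
Inner hash: even-index sum = 476 mod 256 = 220; odd-index sum = 463 mod 256 = 207 → dc cf.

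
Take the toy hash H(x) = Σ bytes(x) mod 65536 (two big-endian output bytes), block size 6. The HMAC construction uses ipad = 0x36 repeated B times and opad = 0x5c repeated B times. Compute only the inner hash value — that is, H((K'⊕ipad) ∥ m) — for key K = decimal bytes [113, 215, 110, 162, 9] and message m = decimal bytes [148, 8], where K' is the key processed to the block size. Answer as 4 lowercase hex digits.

0325

Key decimal bytes [113, 215, 110, 162, 9] = 71 d7 6e a2 09 is 5 bytes ≤ B = 6; zero-pad to 6 bytes: K' = 71 d7 6e a2 09 00.
K' ⊕ ipad = 47 e1 58 94 3f 36.
Inner input = 47 e1 58 94 3f 36 ∥ 94 08.
Inner hash: sum = 71+225+88+148+63+54+148+8 = 805 → 03 25.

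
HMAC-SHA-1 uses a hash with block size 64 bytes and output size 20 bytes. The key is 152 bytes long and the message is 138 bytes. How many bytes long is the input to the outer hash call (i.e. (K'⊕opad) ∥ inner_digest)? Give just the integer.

84

Key is 152 > 64 bytes, so it is hashed to 20 bytes then zero-padded to 64: |K'| = 64.
Outer input = (K'⊕opad) ∥ H(inner) → 64 + 20 = 84 bytes.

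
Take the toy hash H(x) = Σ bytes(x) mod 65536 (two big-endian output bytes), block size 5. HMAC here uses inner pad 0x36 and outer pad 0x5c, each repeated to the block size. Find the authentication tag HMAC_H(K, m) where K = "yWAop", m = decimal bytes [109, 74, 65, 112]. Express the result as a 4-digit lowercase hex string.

00dd

Key "yWAop" = 79 57 41 6f 70 is exactly B = 5 bytes: K' = 79 57 41 6f 70.
K' ⊕ ipad = 4f 61 77 59 46.  K' ⊕ opad = 25 0b 1d 33 2c.
Inner input = (K'⊕ipad) ∥ m = 4f 61 77 59 46 ∥ 6d 4a 41 70.
Inner hash: sum = 79+97+119+89+70+109+74+65+112 = 814 → 03 2e.
Outer input = (K'⊕opad) ∥ inner = 25 0b 1d 33 2c ∥ 03 2e.
Outer hash (tag): sum = 37+11+29+51+44+3+46 = 221 → 00 dd.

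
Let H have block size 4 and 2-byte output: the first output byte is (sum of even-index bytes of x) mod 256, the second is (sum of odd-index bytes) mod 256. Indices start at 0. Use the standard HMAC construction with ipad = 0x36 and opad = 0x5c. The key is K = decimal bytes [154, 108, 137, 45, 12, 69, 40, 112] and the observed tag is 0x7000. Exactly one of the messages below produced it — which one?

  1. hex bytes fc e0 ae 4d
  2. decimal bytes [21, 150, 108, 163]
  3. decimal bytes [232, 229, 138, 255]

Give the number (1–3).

Key decimal bytes [154, 108, 137, 45, 12, 69, 40, 112] = 9a 6c 89 2d 0c 45 28 70 is 8 bytes > B = 4, so hash it first: H(key) = 57 4e, then zero-pad to 4 bytes: K' = 57 4e 00 00.
K' ⊕ ipad = 61 78 36 36; K' ⊕ opad = 0b 12 5c 5c.
m1: inner = H(61 78 36 36 fc e0 ae 4d) = 41 db; tag = H(0b 12 5c 5c 41 db) = a849
m2: inner = H(61 78 36 36 15 96 6c a3) = 18 e7; tag = H(0b 12 5c 5c 18 e7) = 7f55
m3: inner = H(61 78 36 36 e8 e5 8a ff) = 09 92; tag = H(0b 12 5c 5c 09 92) = 7000 ← matches

3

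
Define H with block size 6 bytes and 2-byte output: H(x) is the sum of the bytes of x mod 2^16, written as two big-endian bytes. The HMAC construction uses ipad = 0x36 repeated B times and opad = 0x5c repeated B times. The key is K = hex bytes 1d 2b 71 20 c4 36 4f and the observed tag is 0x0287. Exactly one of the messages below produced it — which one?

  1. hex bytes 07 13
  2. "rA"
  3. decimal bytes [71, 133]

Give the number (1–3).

1

Key hex bytes 1d 2b 71 20 c4 36 4f is 7 bytes > B = 6, so hash it first: H(key) = 02 22, then zero-pad to 6 bytes: K' = 02 22 00 00 00 00.
K' ⊕ ipad = 34 14 36 36 36 36; K' ⊕ opad = 5e 7e 5c 5c 5c 5c.
m1: inner = H(34 14 36 36 36 36 07 13) = 01 3a; tag = H(5e 7e 5c 5c 5c 5c 01 3a) = 0287 ← matches
m2: inner = H(34 14 36 36 36 36 72 41) = 01 d3; tag = H(5e 7e 5c 5c 5c 5c 01 d3) = 0320
m3: inner = H(34 14 36 36 36 36 47 85) = 01 ec; tag = H(5e 7e 5c 5c 5c 5c 01 ec) = 0339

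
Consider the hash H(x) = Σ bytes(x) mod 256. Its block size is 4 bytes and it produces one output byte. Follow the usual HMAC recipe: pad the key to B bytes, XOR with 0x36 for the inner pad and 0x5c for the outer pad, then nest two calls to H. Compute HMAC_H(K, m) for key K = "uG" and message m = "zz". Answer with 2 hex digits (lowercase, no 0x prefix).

Key "uG" = 75 47 is 2 bytes ≤ B = 4; zero-pad to 4 bytes: K' = 75 47 00 00.
K' ⊕ ipad = 43 71 36 36.  K' ⊕ opad = 29 1b 5c 5c.
Inner input = (K'⊕ipad) ∥ m = 43 71 36 36 ∥ 7a 7a.
Inner hash: sum = 67+113+54+54+122+122 = 532; mod 256 = 20 → 14.
Outer input = (K'⊕opad) ∥ inner = 29 1b 5c 5c ∥ 14.
Outer hash (tag): sum = 41+27+92+92+20 = 272; mod 256 = 16 → 10.

10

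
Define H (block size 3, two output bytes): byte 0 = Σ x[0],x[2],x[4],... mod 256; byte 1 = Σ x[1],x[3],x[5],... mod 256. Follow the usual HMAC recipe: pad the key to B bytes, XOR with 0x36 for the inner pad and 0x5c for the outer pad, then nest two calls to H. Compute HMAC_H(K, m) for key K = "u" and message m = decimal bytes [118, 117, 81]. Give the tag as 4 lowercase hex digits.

824a

Key "u" = 75 is 1 byte ≤ B = 3; zero-pad to 3 bytes: K' = 75 00 00.
K' ⊕ ipad = 43 36 36.  K' ⊕ opad = 29 5c 5c.
Inner input = (K'⊕ipad) ∥ m = 43 36 36 ∥ 76 75 51.
Inner hash: even-index sum = 238 mod 256 = 238; odd-index sum = 253 mod 256 = 253 → ee fd.
Outer input = (K'⊕opad) ∥ inner = 29 5c 5c ∥ ee fd.
Outer hash (tag): even-index sum = 386 mod 256 = 130; odd-index sum = 330 mod 256 = 74 → 82 4a.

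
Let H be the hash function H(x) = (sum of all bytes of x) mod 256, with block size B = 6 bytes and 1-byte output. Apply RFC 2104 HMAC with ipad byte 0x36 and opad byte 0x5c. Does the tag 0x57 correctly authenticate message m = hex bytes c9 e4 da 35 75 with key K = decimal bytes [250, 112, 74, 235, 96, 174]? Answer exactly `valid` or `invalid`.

valid

Key decimal bytes [250, 112, 74, 235, 96, 174] = fa 70 4a eb 60 ae is exactly B = 6 bytes: K' = fa 70 4a eb 60 ae.
K' ⊕ ipad = cc 46 7c dd 56 98; K' ⊕ opad = a6 2c 16 b7 3c f2.
Inner hash: sum = 204+70+124+221+86+152+201+228+218+53+117 = 1674; mod 256 = 138 → 8a.
Outer hash (recomputed tag): sum = 166+44+22+183+60+242+138 = 855; mod 256 = 87 → 57.
Recomputed tag = 57; claimed = 57 → match.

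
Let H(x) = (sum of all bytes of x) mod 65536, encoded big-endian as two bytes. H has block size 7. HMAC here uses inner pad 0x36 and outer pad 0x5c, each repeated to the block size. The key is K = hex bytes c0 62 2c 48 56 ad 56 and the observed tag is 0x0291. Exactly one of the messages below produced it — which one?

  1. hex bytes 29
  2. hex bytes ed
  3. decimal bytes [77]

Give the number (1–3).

Key hex bytes c0 62 2c 48 56 ad 56 is exactly B = 7 bytes: K' = c0 62 2c 48 56 ad 56.
K' ⊕ ipad = f6 54 1a 7e 60 9b 60; K' ⊕ opad = 9c 3e 70 14 0a f1 0a.
m1: inner = H(f6 54 1a 7e 60 9b 60 29) = 03 66; tag = H(9c 3e 70 14 0a f1 0a 03 66) = 02cc
m2: inner = H(f6 54 1a 7e 60 9b 60 ed) = 04 2a; tag = H(9c 3e 70 14 0a f1 0a 04 2a) = 0291 ← matches
m3: inner = H(f6 54 1a 7e 60 9b 60 4d) = 03 8a; tag = H(9c 3e 70 14 0a f1 0a 03 8a) = 02f0

2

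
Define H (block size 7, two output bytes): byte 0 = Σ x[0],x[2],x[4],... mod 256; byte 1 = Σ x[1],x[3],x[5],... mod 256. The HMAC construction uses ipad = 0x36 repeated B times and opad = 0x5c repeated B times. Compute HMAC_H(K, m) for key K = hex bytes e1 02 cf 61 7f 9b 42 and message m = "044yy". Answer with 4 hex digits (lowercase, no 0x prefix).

a69c

Key hex bytes e1 02 cf 61 7f 9b 42 is exactly B = 7 bytes: K' = e1 02 cf 61 7f 9b 42.
K' ⊕ ipad = d7 34 f9 57 49 ad 74.  K' ⊕ opad = bd 5e 93 3d 23 c7 1e.
Inner input = (K'⊕ipad) ∥ m = d7 34 f9 57 49 ad 74 ∥ 30 34 34 79 79.
Inner hash: even-index sum = 826 mod 256 = 58; odd-index sum = 533 mod 256 = 21 → 3a 15.
Outer input = (K'⊕opad) ∥ inner = bd 5e 93 3d 23 c7 1e ∥ 3a 15.
Outer hash (tag): even-index sum = 422 mod 256 = 166; odd-index sum = 412 mod 256 = 156 → a6 9c.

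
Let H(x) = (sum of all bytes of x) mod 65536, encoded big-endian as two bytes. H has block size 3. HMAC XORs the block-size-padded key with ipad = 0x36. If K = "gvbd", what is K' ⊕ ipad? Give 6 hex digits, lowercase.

Key "gvbd" = 67 76 62 64 is 4 bytes > B = 3, so hash it first: H(key) = 01 a3, then zero-pad to 3 bytes: K' = 01 a3 00.
XOR each byte with 0x36: 01⊕36=37, a3⊕36=95, 00⊕36=36.

379536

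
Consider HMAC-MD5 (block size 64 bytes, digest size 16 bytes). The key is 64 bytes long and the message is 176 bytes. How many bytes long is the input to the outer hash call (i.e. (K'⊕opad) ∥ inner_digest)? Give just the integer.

Key is 64 ≤ 64 bytes, zero-padded: |K'| = 64.
Outer input = (K'⊕opad) ∥ H(inner) → 64 + 16 = 80 bytes.

80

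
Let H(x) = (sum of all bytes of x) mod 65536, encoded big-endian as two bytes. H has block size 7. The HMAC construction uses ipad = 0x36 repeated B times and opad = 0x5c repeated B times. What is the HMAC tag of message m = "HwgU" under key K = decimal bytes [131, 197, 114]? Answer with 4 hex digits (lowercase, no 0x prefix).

0359

Key decimal bytes [131, 197, 114] = 83 c5 72 is 3 bytes ≤ B = 7; zero-pad to 7 bytes: K' = 83 c5 72 00 00 00 00.
K' ⊕ ipad = b5 f3 44 36 36 36 36.  K' ⊕ opad = df 99 2e 5c 5c 5c 5c.
Inner input = (K'⊕ipad) ∥ m = b5 f3 44 36 36 36 36 ∥ 48 77 67 55.
Inner hash: sum = 181+243+68+54+54+54+54+72+119+103+85 = 1087 → 04 3f.
Outer input = (K'⊕opad) ∥ inner = df 99 2e 5c 5c 5c 5c ∥ 04 3f.
Outer hash (tag): sum = 223+153+46+92+92+92+92+4+63 = 857 → 03 59.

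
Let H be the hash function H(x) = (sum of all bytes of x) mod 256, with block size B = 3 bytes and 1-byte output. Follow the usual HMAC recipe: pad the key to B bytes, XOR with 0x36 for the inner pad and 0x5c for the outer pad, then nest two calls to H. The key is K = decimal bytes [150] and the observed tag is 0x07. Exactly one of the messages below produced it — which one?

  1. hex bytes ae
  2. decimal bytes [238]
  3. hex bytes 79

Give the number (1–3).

3

Key decimal bytes [150] = 96 is 1 byte ≤ B = 3; zero-pad to 3 bytes: K' = 96 00 00.
K' ⊕ ipad = a0 36 36; K' ⊕ opad = ca 5c 5c.
m1: inner = H(a0 36 36 ae) = ba; tag = H(ca 5c 5c ba) = 3c
m2: inner = H(a0 36 36 ee) = fa; tag = H(ca 5c 5c fa) = 7c
m3: inner = H(a0 36 36 79) = 85; tag = H(ca 5c 5c 85) = 07 ← matches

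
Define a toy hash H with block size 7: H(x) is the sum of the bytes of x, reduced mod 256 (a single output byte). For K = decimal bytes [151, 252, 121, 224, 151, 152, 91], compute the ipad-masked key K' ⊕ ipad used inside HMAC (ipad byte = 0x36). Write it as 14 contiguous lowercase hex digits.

Key decimal bytes [151, 252, 121, 224, 151, 152, 91] = 97 fc 79 e0 97 98 5b is exactly B = 7 bytes: K' = 97 fc 79 e0 97 98 5b.
XOR each byte with 0x36: 97⊕36=a1, fc⊕36=ca, 79⊕36=4f, e0⊕36=d6, 97⊕36=a1, 98⊕36=ae, 5b⊕36=6d.

a1ca4fd6a1ae6d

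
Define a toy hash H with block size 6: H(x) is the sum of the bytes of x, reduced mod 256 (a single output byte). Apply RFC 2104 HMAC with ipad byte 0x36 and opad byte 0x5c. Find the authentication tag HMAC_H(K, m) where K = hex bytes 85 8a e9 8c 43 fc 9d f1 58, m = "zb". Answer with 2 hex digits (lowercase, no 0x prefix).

4a

Key hex bytes 85 8a e9 8c 43 fc 9d f1 58 is 9 bytes > B = 6, so hash it first: H(key) = a9, then zero-pad to 6 bytes: K' = a9 00 00 00 00 00.
K' ⊕ ipad = 9f 36 36 36 36 36.  K' ⊕ opad = f5 5c 5c 5c 5c 5c.
Inner input = (K'⊕ipad) ∥ m = 9f 36 36 36 36 36 ∥ 7a 62.
Inner hash: sum = 159+54+54+54+54+54+122+98 = 649; mod 256 = 137 → 89.
Outer input = (K'⊕opad) ∥ inner = f5 5c 5c 5c 5c 5c ∥ 89.
Outer hash (tag): sum = 245+92+92+92+92+92+137 = 842; mod 256 = 74 → 4a.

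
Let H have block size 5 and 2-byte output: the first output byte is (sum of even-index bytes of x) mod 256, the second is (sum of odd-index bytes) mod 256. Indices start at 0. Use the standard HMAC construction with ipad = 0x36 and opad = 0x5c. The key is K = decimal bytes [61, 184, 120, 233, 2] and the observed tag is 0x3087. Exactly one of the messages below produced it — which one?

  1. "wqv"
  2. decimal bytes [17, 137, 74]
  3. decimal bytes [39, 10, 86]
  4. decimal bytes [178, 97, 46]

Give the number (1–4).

Key decimal bytes [61, 184, 120, 233, 2] = 3d b8 78 e9 02 is exactly B = 5 bytes: K' = 3d b8 78 e9 02.
K' ⊕ ipad = 0b 8e 4e df 34; K' ⊕ opad = 61 e4 24 b5 5e.
m1: inner = H(0b 8e 4e df 34 77 71 76) = fe 5a; tag = H(61 e4 24 b5 5e fe 5a) = 3d97
m2: inner = H(0b 8e 4e df 34 11 89 4a) = 16 c8; tag = H(61 e4 24 b5 5e 16 c8) = abaf
m3: inner = H(0b 8e 4e df 34 27 0a 56) = 97 ea; tag = H(61 e4 24 b5 5e 97 ea) = cd30
m4: inner = H(0b 8e 4e df 34 b2 61 2e) = ee 4d; tag = H(61 e4 24 b5 5e ee 4d) = 3087 ← matches

4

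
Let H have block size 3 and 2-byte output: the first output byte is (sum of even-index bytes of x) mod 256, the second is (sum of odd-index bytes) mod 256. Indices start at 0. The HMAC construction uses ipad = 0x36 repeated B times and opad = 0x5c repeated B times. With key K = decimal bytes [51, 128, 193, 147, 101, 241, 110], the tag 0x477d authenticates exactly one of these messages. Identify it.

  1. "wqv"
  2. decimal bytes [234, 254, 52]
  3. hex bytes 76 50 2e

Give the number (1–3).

Key decimal bytes [51, 128, 193, 147, 101, 241, 110] = 33 80 c1 93 65 f1 6e is 7 bytes > B = 3, so hash it first: H(key) = c7 04, then zero-pad to 3 bytes: K' = c7 04 00.
K' ⊕ ipad = f1 32 36; K' ⊕ opad = 9b 58 5c.
m1: inner = H(f1 32 36 77 71 76) = 98 1f; tag = H(9b 58 5c 98 1f) = 16f0
m2: inner = H(f1 32 36 ea fe 34) = 25 50; tag = H(9b 58 5c 25 50) = 477d ← matches
m3: inner = H(f1 32 36 76 50 2e) = 77 d6; tag = H(9b 58 5c 77 d6) = cdcf

2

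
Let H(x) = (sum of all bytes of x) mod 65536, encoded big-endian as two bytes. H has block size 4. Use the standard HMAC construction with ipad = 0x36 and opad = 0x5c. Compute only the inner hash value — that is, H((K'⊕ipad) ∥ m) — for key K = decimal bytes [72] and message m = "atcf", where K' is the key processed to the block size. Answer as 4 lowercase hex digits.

02be

Key decimal bytes [72] = 48 is 1 byte ≤ B = 4; zero-pad to 4 bytes: K' = 48 00 00 00.
K' ⊕ ipad = 7e 36 36 36.
Inner input = 7e 36 36 36 ∥ 61 74 63 66.
Inner hash: sum = 126+54+54+54+97+116+99+102 = 702 → 02 be.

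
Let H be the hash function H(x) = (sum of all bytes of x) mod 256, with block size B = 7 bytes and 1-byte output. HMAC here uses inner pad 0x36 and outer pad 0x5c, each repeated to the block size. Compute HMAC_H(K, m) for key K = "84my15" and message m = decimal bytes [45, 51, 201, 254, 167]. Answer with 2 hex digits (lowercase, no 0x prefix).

Key "84my15" = 38 34 6d 79 31 35 is 6 bytes ≤ B = 7; zero-pad to 7 bytes: K' = 38 34 6d 79 31 35 00.
K' ⊕ ipad = 0e 02 5b 4f 07 03 36.  K' ⊕ opad = 64 68 31 25 6d 69 5c.
Inner input = (K'⊕ipad) ∥ m = 0e 02 5b 4f 07 03 36 ∥ 2d 33 c9 fe a7.
Inner hash: sum = 14+2+91+79+7+3+54+45+51+201+254+167 = 968; mod 256 = 200 → c8.
Outer input = (K'⊕opad) ∥ inner = 64 68 31 25 6d 69 5c ∥ c8.
Outer hash (tag): sum = 100+104+49+37+109+105+92+200 = 796; mod 256 = 28 → 1c.

1c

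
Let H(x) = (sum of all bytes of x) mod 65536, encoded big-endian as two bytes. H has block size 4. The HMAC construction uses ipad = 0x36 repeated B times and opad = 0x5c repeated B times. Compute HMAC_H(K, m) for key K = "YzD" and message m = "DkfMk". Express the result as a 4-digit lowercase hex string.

00d2

Key "YzD" = 59 7a 44 is 3 bytes ≤ B = 4; zero-pad to 4 bytes: K' = 59 7a 44 00.
K' ⊕ ipad = 6f 4c 72 36.  K' ⊕ opad = 05 26 18 5c.
Inner input = (K'⊕ipad) ∥ m = 6f 4c 72 36 ∥ 44 6b 66 4d 6b.
Inner hash: sum = 111+76+114+54+68+107+102+77+107 = 816 → 03 30.
Outer input = (K'⊕opad) ∥ inner = 05 26 18 5c ∥ 03 30.
Outer hash (tag): sum = 5+38+24+92+3+48 = 210 → 00 d2.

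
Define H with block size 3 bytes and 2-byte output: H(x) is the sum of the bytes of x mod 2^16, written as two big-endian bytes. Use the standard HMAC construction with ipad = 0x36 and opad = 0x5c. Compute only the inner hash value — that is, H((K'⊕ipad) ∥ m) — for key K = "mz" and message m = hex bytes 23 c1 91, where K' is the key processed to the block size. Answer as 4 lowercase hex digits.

Key "mz" = 6d 7a is 2 bytes ≤ B = 3; zero-pad to 3 bytes: K' = 6d 7a 00.
K' ⊕ ipad = 5b 4c 36.
Inner input = 5b 4c 36 ∥ 23 c1 91.
Inner hash: sum = 91+76+54+35+193+145 = 594 → 02 52.

0252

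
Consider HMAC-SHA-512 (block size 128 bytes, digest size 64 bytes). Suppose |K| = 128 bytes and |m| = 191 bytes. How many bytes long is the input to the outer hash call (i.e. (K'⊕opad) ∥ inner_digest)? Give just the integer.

Key is 128 ≤ 128 bytes, zero-padded: |K'| = 128.
Outer input = (K'⊕opad) ∥ H(inner) → 128 + 64 = 192 bytes.

192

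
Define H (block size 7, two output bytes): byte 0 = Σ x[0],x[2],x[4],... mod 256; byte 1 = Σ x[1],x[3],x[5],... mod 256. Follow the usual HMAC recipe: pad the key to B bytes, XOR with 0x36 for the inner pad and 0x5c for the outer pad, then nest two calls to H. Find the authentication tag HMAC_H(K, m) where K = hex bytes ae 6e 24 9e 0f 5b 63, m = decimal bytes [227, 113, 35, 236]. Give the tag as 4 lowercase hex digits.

6f90

Key hex bytes ae 6e 24 9e 0f 5b 63 is exactly B = 7 bytes: K' = ae 6e 24 9e 0f 5b 63.
K' ⊕ ipad = 98 58 12 a8 39 6d 55.  K' ⊕ opad = f2 32 78 c2 53 07 3f.
Inner input = (K'⊕ipad) ∥ m = 98 58 12 a8 39 6d 55 ∥ e3 71 23 ec.
Inner hash: even-index sum = 661 mod 256 = 149; odd-index sum = 627 mod 256 = 115 → 95 73.
Outer input = (K'⊕opad) ∥ inner = f2 32 78 c2 53 07 3f ∥ 95 73.
Outer hash (tag): even-index sum = 623 mod 256 = 111; odd-index sum = 400 mod 256 = 144 → 6f 90.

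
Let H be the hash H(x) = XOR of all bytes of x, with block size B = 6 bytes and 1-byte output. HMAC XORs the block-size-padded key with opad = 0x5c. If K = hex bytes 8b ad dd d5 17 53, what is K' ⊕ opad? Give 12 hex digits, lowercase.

Key hex bytes 8b ad dd d5 17 53 is exactly B = 6 bytes: K' = 8b ad dd d5 17 53.
XOR each byte with 0x5c: 8b⊕5c=d7, ad⊕5c=f1, dd⊕5c=81, d5⊕5c=89, 17⊕5c=4b, 53⊕5c=0f.

d7f181894b0f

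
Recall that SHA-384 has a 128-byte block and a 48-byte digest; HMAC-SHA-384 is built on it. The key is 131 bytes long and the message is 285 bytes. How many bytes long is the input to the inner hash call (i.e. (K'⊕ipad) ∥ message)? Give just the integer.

413

Key is 131 > 128 bytes, so it is hashed to 48 bytes then zero-padded to 128: |K'| = 128.
Inner input = (K'⊕ipad) ∥ m → 128 + 285 = 413 bytes.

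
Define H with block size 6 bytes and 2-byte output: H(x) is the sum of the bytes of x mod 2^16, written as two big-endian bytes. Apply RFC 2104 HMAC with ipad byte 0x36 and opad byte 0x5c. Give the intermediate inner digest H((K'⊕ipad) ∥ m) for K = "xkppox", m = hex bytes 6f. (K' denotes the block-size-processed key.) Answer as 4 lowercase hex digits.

024d

Key "xkppox" = 78 6b 70 70 6f 78 is exactly B = 6 bytes: K' = 78 6b 70 70 6f 78.
K' ⊕ ipad = 4e 5d 46 46 59 4e.
Inner input = 4e 5d 46 46 59 4e ∥ 6f.
Inner hash: sum = 78+93+70+70+89+78+111 = 589 → 02 4d.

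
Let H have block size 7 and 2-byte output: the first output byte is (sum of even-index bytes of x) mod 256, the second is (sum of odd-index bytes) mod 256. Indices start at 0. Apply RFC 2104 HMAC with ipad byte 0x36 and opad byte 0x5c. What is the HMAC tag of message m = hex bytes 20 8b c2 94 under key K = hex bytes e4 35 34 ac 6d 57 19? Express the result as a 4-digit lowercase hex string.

76e1

Key hex bytes e4 35 34 ac 6d 57 19 is exactly B = 7 bytes: K' = e4 35 34 ac 6d 57 19.
K' ⊕ ipad = d2 03 02 9a 5b 61 2f.  K' ⊕ opad = b8 69 68 f0 31 0b 45.
Inner input = (K'⊕ipad) ∥ m = d2 03 02 9a 5b 61 2f ∥ 20 8b c2 94.
Inner hash: even-index sum = 637 mod 256 = 125; odd-index sum = 480 mod 256 = 224 → 7d e0.
Outer input = (K'⊕opad) ∥ inner = b8 69 68 f0 31 0b 45 ∥ 7d e0.
Outer hash (tag): even-index sum = 630 mod 256 = 118; odd-index sum = 481 mod 256 = 225 → 76 e1.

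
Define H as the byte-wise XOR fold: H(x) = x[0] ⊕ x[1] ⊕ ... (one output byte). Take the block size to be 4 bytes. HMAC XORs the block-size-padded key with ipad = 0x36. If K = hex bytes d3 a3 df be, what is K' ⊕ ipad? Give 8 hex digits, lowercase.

e595e988

Key hex bytes d3 a3 df be is exactly B = 4 bytes: K' = d3 a3 df be.
XOR each byte with 0x36: d3⊕36=e5, a3⊕36=95, df⊕36=e9, be⊕36=88.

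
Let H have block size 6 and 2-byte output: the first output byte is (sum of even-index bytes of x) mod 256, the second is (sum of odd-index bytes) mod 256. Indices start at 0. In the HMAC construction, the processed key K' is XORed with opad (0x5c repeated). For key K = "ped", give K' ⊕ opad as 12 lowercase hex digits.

2c39385c5c5c

Key "ped" = 70 65 64 is 3 bytes ≤ B = 6; zero-pad to 6 bytes: K' = 70 65 64 00 00 00.
XOR each byte with 0x5c: 70⊕5c=2c, 65⊕5c=39, 64⊕5c=38, 00⊕5c=5c, 00⊕5c=5c, 00⊕5c=5c.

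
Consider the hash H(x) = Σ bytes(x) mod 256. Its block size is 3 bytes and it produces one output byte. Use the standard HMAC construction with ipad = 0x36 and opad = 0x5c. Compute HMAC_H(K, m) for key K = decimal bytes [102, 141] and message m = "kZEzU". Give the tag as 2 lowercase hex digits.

81

Key decimal bytes [102, 141] = 66 8d is 2 bytes ≤ B = 3; zero-pad to 3 bytes: K' = 66 8d 00.
K' ⊕ ipad = 50 bb 36.  K' ⊕ opad = 3a d1 5c.
Inner input = (K'⊕ipad) ∥ m = 50 bb 36 ∥ 6b 5a 45 7a 55.
Inner hash: sum = 80+187+54+107+90+69+122+85 = 794; mod 256 = 26 → 1a.
Outer input = (K'⊕opad) ∥ inner = 3a d1 5c ∥ 1a.
Outer hash (tag): sum = 58+209+92+26 = 385; mod 256 = 129 → 81.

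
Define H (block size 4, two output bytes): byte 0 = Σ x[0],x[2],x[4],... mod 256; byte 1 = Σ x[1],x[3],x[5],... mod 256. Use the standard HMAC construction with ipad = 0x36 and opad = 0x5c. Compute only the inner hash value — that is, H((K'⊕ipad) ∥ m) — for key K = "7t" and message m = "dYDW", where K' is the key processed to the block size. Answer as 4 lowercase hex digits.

df28

Key "7t" = 37 74 is 2 bytes ≤ B = 4; zero-pad to 4 bytes: K' = 37 74 00 00.
K' ⊕ ipad = 01 42 36 36.
Inner input = 01 42 36 36 ∥ 64 59 44 57.
Inner hash: even-index sum = 223 mod 256 = 223; odd-index sum = 296 mod 256 = 40 → df 28.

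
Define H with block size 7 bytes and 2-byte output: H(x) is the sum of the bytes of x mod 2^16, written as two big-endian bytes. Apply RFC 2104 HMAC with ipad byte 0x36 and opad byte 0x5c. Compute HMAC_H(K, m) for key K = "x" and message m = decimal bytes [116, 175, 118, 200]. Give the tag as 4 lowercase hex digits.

0342

Key "x" = 78 is 1 byte ≤ B = 7; zero-pad to 7 bytes: K' = 78 00 00 00 00 00 00.
K' ⊕ ipad = 4e 36 36 36 36 36 36.  K' ⊕ opad = 24 5c 5c 5c 5c 5c 5c.
Inner input = (K'⊕ipad) ∥ m = 4e 36 36 36 36 36 36 ∥ 74 af 76 c8.
Inner hash: sum = 78+54+54+54+54+54+54+116+175+118+200 = 1011 → 03 f3.
Outer input = (K'⊕opad) ∥ inner = 24 5c 5c 5c 5c 5c 5c ∥ 03 f3.
Outer hash (tag): sum = 36+92+92+92+92+92+92+3+243 = 834 → 03 42.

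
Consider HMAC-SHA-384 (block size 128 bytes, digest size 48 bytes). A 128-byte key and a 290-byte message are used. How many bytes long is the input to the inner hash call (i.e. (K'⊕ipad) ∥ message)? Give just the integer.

Key is 128 ≤ 128 bytes, zero-padded: |K'| = 128.
Inner input = (K'⊕ipad) ∥ m → 128 + 290 = 418 bytes.

418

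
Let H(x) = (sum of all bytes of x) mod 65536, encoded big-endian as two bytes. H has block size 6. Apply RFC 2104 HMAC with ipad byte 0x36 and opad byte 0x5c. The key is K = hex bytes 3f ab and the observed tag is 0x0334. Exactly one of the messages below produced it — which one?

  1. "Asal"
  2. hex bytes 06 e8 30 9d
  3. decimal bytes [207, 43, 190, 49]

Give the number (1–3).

3

Key hex bytes 3f ab is 2 bytes ≤ B = 6; zero-pad to 6 bytes: K' = 3f ab 00 00 00 00.
K' ⊕ ipad = 09 9d 36 36 36 36; K' ⊕ opad = 63 f7 5c 5c 5c 5c.
m1: inner = H(09 9d 36 36 36 36 41 73 61 6c) = 02 ff; tag = H(63 f7 5c 5c 5c 5c 02 ff) = 03cb
m2: inner = H(09 9d 36 36 36 36 06 e8 30 9d) = 03 39; tag = H(63 f7 5c 5c 5c 5c 03 39) = 0306
m3: inner = H(09 9d 36 36 36 36 cf 2b be 31) = 03 67; tag = H(63 f7 5c 5c 5c 5c 03 67) = 0334 ← matches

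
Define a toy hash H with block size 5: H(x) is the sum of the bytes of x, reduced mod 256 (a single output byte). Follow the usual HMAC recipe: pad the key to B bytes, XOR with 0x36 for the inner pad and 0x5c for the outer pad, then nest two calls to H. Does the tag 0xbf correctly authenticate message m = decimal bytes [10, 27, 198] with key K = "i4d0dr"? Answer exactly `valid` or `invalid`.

Key "i4d0dr" = 69 34 64 30 64 72 is 6 bytes > B = 5, so hash it first: H(key) = 07, then zero-pad to 5 bytes: K' = 07 00 00 00 00.
K' ⊕ ipad = 31 36 36 36 36; K' ⊕ opad = 5b 5c 5c 5c 5c.
Inner hash: sum = 49+54+54+54+54+10+27+198 = 500; mod 256 = 244 → f4.
Outer hash (recomputed tag): sum = 91+92+92+92+92+244 = 703; mod 256 = 191 → bf.
Recomputed tag = bf; claimed = bf → match.

valid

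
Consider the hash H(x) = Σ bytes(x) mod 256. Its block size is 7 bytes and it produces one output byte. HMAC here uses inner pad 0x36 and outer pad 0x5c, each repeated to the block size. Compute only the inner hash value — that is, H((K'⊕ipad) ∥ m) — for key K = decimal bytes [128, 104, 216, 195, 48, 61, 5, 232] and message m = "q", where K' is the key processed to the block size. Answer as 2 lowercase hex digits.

a0

Key decimal bytes [128, 104, 216, 195, 48, 61, 5, 232] = 80 68 d8 c3 30 3d 05 e8 is 8 bytes > B = 7, so hash it first: H(key) = dd, then zero-pad to 7 bytes: K' = dd 00 00 00 00 00 00.
K' ⊕ ipad = eb 36 36 36 36 36 36.
Inner input = eb 36 36 36 36 36 36 ∥ 71.
Inner hash: sum = 235+54+54+54+54+54+54+113 = 672; mod 256 = 160 → a0.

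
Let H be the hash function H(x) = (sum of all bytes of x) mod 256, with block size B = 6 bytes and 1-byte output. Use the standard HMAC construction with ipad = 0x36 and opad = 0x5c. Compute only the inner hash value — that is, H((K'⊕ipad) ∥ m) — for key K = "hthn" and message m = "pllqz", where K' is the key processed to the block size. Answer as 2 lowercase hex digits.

f5

Key "hthn" = 68 74 68 6e is 4 bytes ≤ B = 6; zero-pad to 6 bytes: K' = 68 74 68 6e 00 00.
K' ⊕ ipad = 5e 42 5e 58 36 36.
Inner input = 5e 42 5e 58 36 36 ∥ 70 6c 6c 71 7a.
Inner hash: sum = 94+66+94+88+54+54+112+108+108+113+122 = 1013; mod 256 = 245 → f5.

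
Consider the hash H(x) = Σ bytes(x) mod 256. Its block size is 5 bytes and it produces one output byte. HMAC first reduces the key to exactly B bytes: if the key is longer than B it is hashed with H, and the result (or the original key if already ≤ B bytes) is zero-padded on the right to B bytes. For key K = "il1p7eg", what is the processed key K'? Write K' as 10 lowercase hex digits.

|K| = 7 > B = 5, so first hash the key.
H(K): sum = 105+108+49+112+55+101+103 = 633; mod 256 = 121 → 79.
Zero-pad H(K) = 79 to 5 bytes: K' = 79 00 00 00 00.

7900000000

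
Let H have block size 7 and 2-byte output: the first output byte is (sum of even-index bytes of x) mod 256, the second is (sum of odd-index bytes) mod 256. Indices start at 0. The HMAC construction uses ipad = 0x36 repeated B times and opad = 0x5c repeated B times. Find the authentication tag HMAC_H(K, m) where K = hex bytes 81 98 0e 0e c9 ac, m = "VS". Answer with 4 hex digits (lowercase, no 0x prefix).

Key hex bytes 81 98 0e 0e c9 ac is 6 bytes ≤ B = 7; zero-pad to 7 bytes: K' = 81 98 0e 0e c9 ac 00.
K' ⊕ ipad = b7 ae 38 38 ff 9a 36.  K' ⊕ opad = dd c4 52 52 95 f0 5c.
Inner input = (K'⊕ipad) ∥ m = b7 ae 38 38 ff 9a 36 ∥ 56 53.
Inner hash: even-index sum = 631 mod 256 = 119; odd-index sum = 470 mod 256 = 214 → 77 d6.
Outer input = (K'⊕opad) ∥ inner = dd c4 52 52 95 f0 5c ∥ 77 d6.
Outer hash (tag): even-index sum = 758 mod 256 = 246; odd-index sum = 637 mod 256 = 125 → f6 7d.

f67d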